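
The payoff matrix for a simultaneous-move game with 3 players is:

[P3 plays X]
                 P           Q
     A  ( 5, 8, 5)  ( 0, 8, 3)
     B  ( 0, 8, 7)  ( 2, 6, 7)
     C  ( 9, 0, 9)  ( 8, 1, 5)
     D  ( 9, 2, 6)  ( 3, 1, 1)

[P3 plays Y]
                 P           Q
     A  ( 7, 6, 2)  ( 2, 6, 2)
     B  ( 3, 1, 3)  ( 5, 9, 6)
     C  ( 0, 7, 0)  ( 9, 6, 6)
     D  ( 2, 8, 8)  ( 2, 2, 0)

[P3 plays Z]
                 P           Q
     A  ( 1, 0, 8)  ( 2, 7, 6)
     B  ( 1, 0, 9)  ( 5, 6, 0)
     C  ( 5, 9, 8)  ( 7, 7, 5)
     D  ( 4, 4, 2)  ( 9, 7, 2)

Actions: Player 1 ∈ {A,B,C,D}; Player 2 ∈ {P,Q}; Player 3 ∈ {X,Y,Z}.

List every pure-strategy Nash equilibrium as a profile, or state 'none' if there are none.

PSNE = {(D,Q,Z)}

(A,P,X): not NE [P1→D gives 9>5; P3→Z gives 8>5]
(A,P,Y): not NE [P3→Z gives 8>2]
(A,P,Z): not NE [P1→C gives 5>1; P2→Q gives 7>0]
(A,Q,X): not NE [P1→C gives 8>0; P3→Z gives 6>3]
(A,Q,Y): not NE [P1→C gives 9>2; P3→Z gives 6>2]
(A,Q,Z): not NE [P1→D gives 9>2]
(B,P,X): not NE [P1→D gives 9>0; P3→Z gives 9>7]
(B,P,Y): not NE [P1→A gives 7>3; P2→Q gives 9>1; P3→Z gives 9>3]
(B,P,Z): not NE [P1→C gives 5>1; P2→Q gives 6>0]
(B,Q,X): not NE [P1→C gives 8>2; P2→P gives 8>6]
(B,Q,Y): not NE [P1→C gives 9>5; P3→X gives 7>6]
(B,Q,Z): not NE [P1→D gives 9>5; P3→X gives 7>0]
(C,P,X): not NE [P2→Q gives 1>0]
(C,P,Y): not NE [P1→A gives 7>0; P3→X gives 9>0]
(C,P,Z): not NE [P3→X gives 9>8]
(C,Q,X): not NE [P3→Y gives 6>5]
(C,Q,Y): not NE [P2→P gives 7>6]
(C,Q,Z): not NE [P1→D gives 9>7; P2→P gives 9>7; P3→Y gives 6>5]
(D,P,X): not NE [P3→Y gives 8>6]
(D,P,Y): not NE [P1→A gives 7>2]
(D,P,Z): not NE [P1→C gives 5>4; P2→Q gives 7>4; P3→Y gives 8>2]
(D,Q,X): not NE [P1→C gives 8>3; P2→P gives 2>1; P3→Z gives 2>1]
(D,Q,Y): not NE [P1→C gives 9>2; P2→P gives 8>2; P3→Z gives 2>0]
(D,Q,Z): NE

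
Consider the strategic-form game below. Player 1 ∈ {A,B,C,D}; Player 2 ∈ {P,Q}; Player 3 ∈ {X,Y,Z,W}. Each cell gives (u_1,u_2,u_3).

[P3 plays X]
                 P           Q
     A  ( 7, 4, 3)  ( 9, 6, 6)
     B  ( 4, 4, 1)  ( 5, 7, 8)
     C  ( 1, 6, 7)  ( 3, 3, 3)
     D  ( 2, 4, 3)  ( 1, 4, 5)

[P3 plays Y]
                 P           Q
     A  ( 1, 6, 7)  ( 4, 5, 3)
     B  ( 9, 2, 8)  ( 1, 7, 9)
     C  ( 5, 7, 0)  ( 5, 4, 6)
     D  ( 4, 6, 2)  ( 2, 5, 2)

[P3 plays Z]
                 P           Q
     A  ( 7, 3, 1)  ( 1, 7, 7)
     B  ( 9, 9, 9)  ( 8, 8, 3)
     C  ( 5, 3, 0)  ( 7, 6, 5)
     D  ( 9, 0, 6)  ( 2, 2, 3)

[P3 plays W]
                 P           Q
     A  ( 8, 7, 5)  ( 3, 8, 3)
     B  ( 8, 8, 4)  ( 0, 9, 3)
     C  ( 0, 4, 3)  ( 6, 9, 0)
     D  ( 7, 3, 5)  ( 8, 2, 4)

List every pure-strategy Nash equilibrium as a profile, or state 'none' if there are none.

PSNE = {(B,P,Z)}

(A,P,X): not NE [P2→Q gives 6>4; P3→Y gives 7>3]
(A,P,Y): not NE [P1→B gives 9>1]
(A,P,Z): not NE [P1→D gives 9>7; P2→Q gives 7>3; P3→Y gives 7>1]
(A,P,W): not NE [P2→Q gives 8>7; P3→Y gives 7>5]
(A,Q,X): not NE [P3→Z gives 7>6]
(A,Q,Y): not NE [P1→C gives 5>4; P2→P gives 6>5; P3→Z gives 7>3]
(A,Q,Z): not NE [P1→B gives 8>1]
(A,Q,W): not NE [P1→D gives 8>3; P3→Z gives 7>3]
(B,P,X): not NE [P1→A gives 7>4; P2→Q gives 7>4; P3→Z gives 9>1]
(B,P,Y): not NE [P2→Q gives 7>2; P3→Z gives 9>8]
(B,P,Z): NE
(B,P,W): not NE [P2→Q gives 9>8; P3→Z gives 9>4]
(B,Q,X): not NE [P1→A gives 9>5; P3→Y gives 9>8]
(B,Q,Y): not NE [P1→C gives 5>1]
(B,Q,Z): not NE [P2→P gives 9>8; P3→Y gives 9>3]
(B,Q,W): not NE [P1→D gives 8>0; P3→Y gives 9>3]
(C,P,X): not NE [P1→A gives 7>1]
(C,P,Y): not NE [P1→B gives 9>5; P3→X gives 7>0]
(C,P,Z): not NE [P1→D gives 9>5; P2→Q gives 6>3; P3→X gives 7>0]
(C,P,W): not NE [P1→B gives 8>0; P2→Q gives 9>4; P3→X gives 7>3]
(C,Q,X): not NE [P1→A gives 9>3; P2→P gives 6>3; P3→Y gives 6>3]
(C,Q,Y): not NE [P2→P gives 7>4]
(C,Q,Z): not NE [P1→B gives 8>7; P3→Y gives 6>5]
(C,Q,W): not NE [P1→D gives 8>6; P3→Y gives 6>0]
(D,P,X): not NE [P1→A gives 7>2; P3→Z gives 6>3]
(D,P,Y): not NE [P1→B gives 9>4; P3→Z gives 6>2]
(D,P,Z): not NE [P2→Q gives 2>0]
(D,P,W): not NE [P1→B gives 8>7; P3→Z gives 6>5]
(D,Q,X): not NE [P1→A gives 9>1]
(D,Q,Y): not NE [P1→C gives 5>2; P2→P gives 6>5; P3→X gives 5>2]
(D,Q,Z): not NE [P1→B gives 8>2; P3→X gives 5>3]
(D,Q,W): not NE [P2→P gives 3>2; P3→X gives 5>4]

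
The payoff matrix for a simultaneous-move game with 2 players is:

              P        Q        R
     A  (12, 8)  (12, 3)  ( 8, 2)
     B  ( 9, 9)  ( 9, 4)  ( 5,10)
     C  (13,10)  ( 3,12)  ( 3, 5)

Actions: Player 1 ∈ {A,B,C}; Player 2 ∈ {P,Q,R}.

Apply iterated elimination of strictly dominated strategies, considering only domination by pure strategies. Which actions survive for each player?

P1 drop B (A beats it: P:12>9 Q:12>9 R:8>5)
P2 drop R (P beats it: A:8>2 C:10>5)
P1→{A,C} P2→{P,Q}

IESDS → P1:{A,C} P2:{P,Q}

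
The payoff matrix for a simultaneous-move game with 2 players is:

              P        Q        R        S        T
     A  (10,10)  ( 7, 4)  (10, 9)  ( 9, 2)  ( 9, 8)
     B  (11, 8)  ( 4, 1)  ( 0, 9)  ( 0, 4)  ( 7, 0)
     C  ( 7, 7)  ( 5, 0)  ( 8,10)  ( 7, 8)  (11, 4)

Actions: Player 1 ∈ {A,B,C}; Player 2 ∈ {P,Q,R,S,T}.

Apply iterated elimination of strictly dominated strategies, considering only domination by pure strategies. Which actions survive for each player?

IESDS → P1:{A,B} P2:{P,R}

P2 drop Q (P beats it: A:10>4 B:8>1 C:7>0)
P2 drop S (R beats it: A:9>2 B:9>4 C:10>8)
P2 drop T (P beats it: A:10>8 B:8>0 C:7>4)
P1 drop C (A beats it: P:10>7 R:10>8)
P1→{A,B} P2→{P,R}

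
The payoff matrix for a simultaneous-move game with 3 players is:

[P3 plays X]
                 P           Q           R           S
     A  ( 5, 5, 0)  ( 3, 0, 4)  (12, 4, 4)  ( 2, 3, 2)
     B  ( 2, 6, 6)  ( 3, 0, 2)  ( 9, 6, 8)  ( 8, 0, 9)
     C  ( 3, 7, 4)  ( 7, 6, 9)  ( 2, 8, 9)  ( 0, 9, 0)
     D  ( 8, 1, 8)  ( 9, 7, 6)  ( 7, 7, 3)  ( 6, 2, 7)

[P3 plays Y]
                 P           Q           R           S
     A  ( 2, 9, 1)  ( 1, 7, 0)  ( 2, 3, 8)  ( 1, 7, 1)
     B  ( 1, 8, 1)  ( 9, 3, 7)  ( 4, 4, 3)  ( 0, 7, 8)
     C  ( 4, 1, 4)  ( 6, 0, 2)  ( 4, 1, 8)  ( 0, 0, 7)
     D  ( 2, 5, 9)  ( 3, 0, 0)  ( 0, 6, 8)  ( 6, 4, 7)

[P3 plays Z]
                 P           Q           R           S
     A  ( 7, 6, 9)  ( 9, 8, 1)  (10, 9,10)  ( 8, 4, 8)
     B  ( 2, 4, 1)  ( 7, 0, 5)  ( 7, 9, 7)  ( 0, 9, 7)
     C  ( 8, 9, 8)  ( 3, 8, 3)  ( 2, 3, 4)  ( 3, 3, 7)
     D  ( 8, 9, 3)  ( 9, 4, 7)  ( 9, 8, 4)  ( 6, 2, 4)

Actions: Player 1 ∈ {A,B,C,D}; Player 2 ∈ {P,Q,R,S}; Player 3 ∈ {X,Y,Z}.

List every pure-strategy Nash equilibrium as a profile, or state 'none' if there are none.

(A,P,X): not NE [P1→D gives 8>5; P3→Z gives 9>0]
(A,P,Y): not NE [P1→C gives 4>2; P3→Z gives 9>1]
(A,P,Z): not NE [P1→D gives 8>7; P2→R gives 9>6]
(A,Q,X): not NE [P1→D gives 9>3; P2→P gives 5>0]
(A,Q,Y): not NE [P1→B gives 9>1; P2→P gives 9>7; P3→X gives 4>0]
(A,Q,Z): not NE [P2→R gives 9>8; P3→X gives 4>1]
(A,R,X): not NE [P2→P gives 5>4; P3→Z gives 10>4]
(A,R,Y): not NE [P1→C gives 4>2; P2→P gives 9>3; P3→Z gives 10>8]
(A,R,Z): NE
(A,S,X): not NE [P1→B gives 8>2; P2→P gives 5>3; P3→Z gives 8>2]
(A,S,Y): not NE [P1→D gives 6>1; P2→P gives 9>7; P3→Z gives 8>1]
(A,S,Z): not NE [P2→R gives 9>4]
(B,P,X): not NE [P1→D gives 8>2]
(B,P,Y): not NE [P1→C gives 4>1; P3→X gives 6>1]
(B,P,Z): not NE [P1→D gives 8>2; P2→S gives 9>4; P3→X gives 6>1]
(B,Q,X): not NE [P1→D gives 9>3; P2→R gives 6>0; P3→Y gives 7>2]
(B,Q,Y): not NE [P2→P gives 8>3]
(B,Q,Z): not NE [P1→D gives 9>7; P2→S gives 9>0; P3→Y gives 7>5]
(B,R,X): not NE [P1→A gives 12>9]
(B,R,Y): not NE [P2→P gives 8>4; P3→X gives 8>3]
(B,R,Z): not NE [P1→A gives 10>7; P3→X gives 8>7]
(B,S,X): not NE [P2→R gives 6>0]
(B,S,Y): not NE [P1→D gives 6>0; P2→P gives 8>7; P3→X gives 9>8]
(B,S,Z): not NE [P1→A gives 8>0; P3→X gives 9>7]
(C,P,X): not NE [P1→D gives 8>3; P2→S gives 9>7; P3→Z gives 8>4]
(C,P,Y): not NE [P3→Z gives 8>4]
(C,P,Z): NE
(C,Q,X): not NE [P1→D gives 9>7; P2→S gives 9>6]
(C,Q,Y): not NE [P1→B gives 9>6; P2→R gives 1>0; P3→X gives 9>2]
(C,Q,Z): not NE [P1→D gives 9>3; P2→P gives 9>8; P3→X gives 9>3]
(C,R,X): not NE [P1→A gives 12>2; P2→S gives 9>8]
(C,R,Y): not NE [P3→X gives 9>8]
(C,R,Z): not NE [P1→A gives 10>2; P2→P gives 9>3; P3→X gives 9>4]
(C,S,X): not NE [P1→B gives 8>0; P3→Z gives 7>0]
(C,S,Y): not NE [P1→D gives 6>0; P2→R gives 1>0]
(C,S,Z): not NE [P1→A gives 8>3; P2→P gives 9>3]
(D,P,X): not NE [P2→R gives 7>1; P3→Y gives 9>8]
(D,P,Y): not NE [P1→C gives 4>2; P2→R gives 6>5]
(D,P,Z): not NE [P3→Y gives 9>3]
(D,Q,X): not NE [P3→Z gives 7>6]
(D,Q,Y): not NE [P1→B gives 9>3; P2→R gives 6>0; P3→Z gives 7>0]
(D,Q,Z): not NE [P2→P gives 9>4]
(D,R,X): not NE [P1→A gives 12>7; P3→Y gives 8>3]
(D,R,Y): not NE [P1→C gives 4>0]
(D,R,Z): not NE [P1→A gives 10>9; P2→P gives 9>8; P3→Y gives 8>4]
(D,S,X): not NE [P1→B gives 8>6; P2→R gives 7>2]
(D,S,Y): not NE [P2→R gives 6>4]
(D,S,Z): not NE [P1→A gives 8>6; P2→P gives 9>2; P3→Y gives 7>4]

Nash profiles: (A,R,Z), (C,P,Z)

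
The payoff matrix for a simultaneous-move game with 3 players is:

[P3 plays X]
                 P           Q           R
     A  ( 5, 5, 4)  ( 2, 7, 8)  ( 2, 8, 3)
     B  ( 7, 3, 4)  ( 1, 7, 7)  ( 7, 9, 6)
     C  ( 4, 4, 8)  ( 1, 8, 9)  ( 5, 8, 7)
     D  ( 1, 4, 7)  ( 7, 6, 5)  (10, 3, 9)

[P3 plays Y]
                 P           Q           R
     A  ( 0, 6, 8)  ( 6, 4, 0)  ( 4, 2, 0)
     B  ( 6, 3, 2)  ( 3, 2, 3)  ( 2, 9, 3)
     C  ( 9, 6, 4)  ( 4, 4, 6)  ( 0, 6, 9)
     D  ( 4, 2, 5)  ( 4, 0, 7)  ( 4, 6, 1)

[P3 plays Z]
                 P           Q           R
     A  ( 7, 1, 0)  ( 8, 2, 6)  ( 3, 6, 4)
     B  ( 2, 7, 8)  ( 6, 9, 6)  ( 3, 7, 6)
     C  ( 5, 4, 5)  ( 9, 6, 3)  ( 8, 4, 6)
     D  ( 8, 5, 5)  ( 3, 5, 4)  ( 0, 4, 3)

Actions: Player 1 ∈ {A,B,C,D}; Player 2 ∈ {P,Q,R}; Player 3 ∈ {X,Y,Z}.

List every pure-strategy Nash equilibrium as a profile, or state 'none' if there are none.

No pure NE.

(A,P,X): not NE [P1→B gives 7>5; P2→R gives 8>5; P3→Y gives 8>4]
(A,P,Y): not NE [P1→C gives 9>0]
(A,P,Z): not NE [P1→D gives 8>7; P2→R gives 6>1; P3→Y gives 8>0]
(A,Q,X): not NE [P1→D gives 7>2; P2→R gives 8>7]
(A,Q,Y): not NE [P2→P gives 6>4; P3→X gives 8>0]
(A,Q,Z): not NE [P1→C gives 9>8; P2→R gives 6>2; P3→X gives 8>6]
(A,R,X): not NE [P1→D gives 10>2; P3→Z gives 4>3]
(A,R,Y): not NE [P2→P gives 6>2; P3→Z gives 4>0]
(A,R,Z): not NE [P1→C gives 8>3]
(B,P,X): not NE [P2→R gives 9>3; P3→Z gives 8>4]
(B,P,Y): not NE [P1→C gives 9>6; P2→R gives 9>3; P3→Z gives 8>2]
(B,P,Z): not NE [P1→D gives 8>2; P2→Q gives 9>7]
(B,Q,X): not NE [P1→D gives 7>1; P2→R gives 9>7]
(B,Q,Y): not NE [P1→A gives 6>3; P2→R gives 9>2; P3→X gives 7>3]
(B,Q,Z): not NE [P1→C gives 9>6; P3→X gives 7>6]
(B,R,X): not NE [P1→D gives 10>7]
(B,R,Y): not NE [P1→D gives 4>2; P3→Z gives 6>3]
(B,R,Z): not NE [P1→C gives 8>3; P2→Q gives 9>7]
(C,P,X): not NE [P1→B gives 7>4; P2→R gives 8>4]
(C,P,Y): not NE [P3→X gives 8>4]
(C,P,Z): not NE [P1→D gives 8>5; P2→Q gives 6>4; P3→X gives 8>5]
(C,Q,X): not NE [P1→D gives 7>1]
(C,Q,Y): not NE [P1→A gives 6>4; P2→R gives 6>4; P3→X gives 9>6]
(C,Q,Z): not NE [P3→X gives 9>3]
(C,R,X): not NE [P1→D gives 10>5; P3→Y gives 9>7]
(C,R,Y): not NE [P1→D gives 4>0]
(C,R,Z): not NE [P2→Q gives 6>4; P3→Y gives 9>6]
(D,P,X): not NE [P1→B gives 7>1; P2→Q gives 6>4]
(D,P,Y): not NE [P1→C gives 9>4; P2→R gives 6>2; P3→X gives 7>5]
(D,P,Z): not NE [P3→X gives 7>5]
(D,Q,X): not NE [P3→Y gives 7>5]
(D,Q,Y): not NE [P1→A gives 6>4; P2→R gives 6>0]
(D,Q,Z): not NE [P1→C gives 9>3; P3→Y gives 7>4]
(D,R,X): not NE [P2→Q gives 6>3]
(D,R,Y): not NE [P3→X gives 9>1]
(D,R,Z): not NE [P1→C gives 8>0; P2→Q gives 5>4; P3→X gives 9>3]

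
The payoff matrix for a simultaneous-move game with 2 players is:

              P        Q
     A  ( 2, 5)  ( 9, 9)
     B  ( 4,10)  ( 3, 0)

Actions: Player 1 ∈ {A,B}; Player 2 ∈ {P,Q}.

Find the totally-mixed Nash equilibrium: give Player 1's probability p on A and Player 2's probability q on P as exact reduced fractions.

P1 indiff ⇒ q·2+(1-q)·9 = q·4+(1-q)·3 ⇒ q(-2) = (1-q)(-6) ⇒ q = 3/4
P2 indiff ⇒ p·5+(1-p)·10 = p·9+(1-p)·0 ⇒ p(-4) = (1-p)(-10) ⇒ p = 5/7

P1 mixes 5/7 on A; P2 mixes 3/4 on P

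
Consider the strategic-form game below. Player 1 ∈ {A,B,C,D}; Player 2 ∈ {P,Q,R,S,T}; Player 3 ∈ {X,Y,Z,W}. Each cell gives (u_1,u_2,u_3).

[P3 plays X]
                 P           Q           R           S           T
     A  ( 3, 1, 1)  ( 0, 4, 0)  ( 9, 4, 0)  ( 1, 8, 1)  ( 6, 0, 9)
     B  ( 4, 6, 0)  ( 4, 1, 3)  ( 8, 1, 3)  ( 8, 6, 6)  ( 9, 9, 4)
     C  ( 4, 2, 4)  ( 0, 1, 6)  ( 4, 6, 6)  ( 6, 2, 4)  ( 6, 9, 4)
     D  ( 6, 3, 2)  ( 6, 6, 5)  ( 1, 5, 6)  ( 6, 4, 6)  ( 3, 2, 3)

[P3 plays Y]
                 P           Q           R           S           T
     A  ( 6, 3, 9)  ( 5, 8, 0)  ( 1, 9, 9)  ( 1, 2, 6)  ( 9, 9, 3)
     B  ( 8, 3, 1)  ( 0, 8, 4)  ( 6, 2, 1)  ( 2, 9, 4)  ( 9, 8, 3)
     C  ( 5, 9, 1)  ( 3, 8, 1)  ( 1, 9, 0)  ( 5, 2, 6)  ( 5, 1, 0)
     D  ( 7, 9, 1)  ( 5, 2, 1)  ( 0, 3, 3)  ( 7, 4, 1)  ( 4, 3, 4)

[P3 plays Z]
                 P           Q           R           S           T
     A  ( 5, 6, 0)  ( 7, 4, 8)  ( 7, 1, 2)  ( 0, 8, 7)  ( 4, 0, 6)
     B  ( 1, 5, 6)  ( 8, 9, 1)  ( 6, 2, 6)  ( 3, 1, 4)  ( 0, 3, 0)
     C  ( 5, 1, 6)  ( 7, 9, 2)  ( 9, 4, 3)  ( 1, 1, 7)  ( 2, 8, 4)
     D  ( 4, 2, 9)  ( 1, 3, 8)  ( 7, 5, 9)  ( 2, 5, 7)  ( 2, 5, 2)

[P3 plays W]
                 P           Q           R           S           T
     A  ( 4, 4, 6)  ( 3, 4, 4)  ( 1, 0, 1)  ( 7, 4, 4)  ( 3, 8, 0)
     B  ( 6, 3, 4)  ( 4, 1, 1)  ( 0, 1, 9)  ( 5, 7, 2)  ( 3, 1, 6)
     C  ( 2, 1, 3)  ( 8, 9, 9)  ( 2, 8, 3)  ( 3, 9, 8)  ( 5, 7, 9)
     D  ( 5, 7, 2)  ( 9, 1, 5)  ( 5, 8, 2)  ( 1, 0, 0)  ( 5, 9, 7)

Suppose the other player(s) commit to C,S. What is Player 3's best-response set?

u_3(X vs C,S) = 4
u_3(Y vs C,S) = 6
u_3(Z vs C,S) = 7
u_3(W vs C,S) = 8
max payoff 8 at {W}

BR_3 = {W}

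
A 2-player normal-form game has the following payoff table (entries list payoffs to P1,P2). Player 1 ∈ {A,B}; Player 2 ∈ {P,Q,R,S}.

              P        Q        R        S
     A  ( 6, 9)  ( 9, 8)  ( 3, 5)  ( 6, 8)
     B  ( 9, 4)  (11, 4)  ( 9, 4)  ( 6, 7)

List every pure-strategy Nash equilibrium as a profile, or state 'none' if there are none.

PSNE = {(B,S)}

(A,P): not NE [P1→B gives 9>6]
(A,Q): not NE [P1→B gives 11>9; P2→P gives 9>8]
(A,R): not NE [P1→B gives 9>3; P2→P gives 9>5]
(A,S): not NE [P2→P gives 9>8]
(B,P): not NE [P2→S gives 7>4]
(B,Q): not NE [P2→S gives 7>4]
(B,R): not NE [P2→S gives 7>4]
(B,S): NE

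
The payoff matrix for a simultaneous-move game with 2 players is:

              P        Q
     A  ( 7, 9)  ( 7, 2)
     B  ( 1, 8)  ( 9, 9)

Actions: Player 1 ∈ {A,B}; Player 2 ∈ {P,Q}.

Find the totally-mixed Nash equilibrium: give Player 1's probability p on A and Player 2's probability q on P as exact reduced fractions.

p=1/8, q=1/4

P1 indiff ⇒ q·7+(1-q)·7 = q·1+(1-q)·9 ⇒ q(6) = (1-q)(2) ⇒ q = 1/4
P2 indiff ⇒ p·9+(1-p)·8 = p·2+(1-p)·9 ⇒ p(7) = (1-p)(1) ⇒ p = 1/8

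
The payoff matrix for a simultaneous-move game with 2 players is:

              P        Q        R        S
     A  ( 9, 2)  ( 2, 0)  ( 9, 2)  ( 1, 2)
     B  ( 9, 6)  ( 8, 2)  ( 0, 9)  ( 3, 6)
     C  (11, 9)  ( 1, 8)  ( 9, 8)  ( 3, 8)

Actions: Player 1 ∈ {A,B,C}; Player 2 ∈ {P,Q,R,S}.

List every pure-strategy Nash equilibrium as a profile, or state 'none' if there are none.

(A,P): not NE [P1→C gives 11>9]
(A,Q): not NE [P1→B gives 8>2; P2→S gives 2>0]
(A,R): NE
(A,S): not NE [P1→C gives 3>1]
(B,P): not NE [P1→C gives 11>9; P2→R gives 9>6]
(B,Q): not NE [P2→R gives 9>2]
(B,R): not NE [P1→C gives 9>0]
(B,S): not NE [P2→R gives 9>6]
(C,P): NE
(C,Q): not NE [P1→B gives 8>1; P2→P gives 9>8]
(C,R): not NE [P2→P gives 9>8]
(C,S): not NE [P2→P gives 9>8]

PSNE = {(A,R), (C,P)}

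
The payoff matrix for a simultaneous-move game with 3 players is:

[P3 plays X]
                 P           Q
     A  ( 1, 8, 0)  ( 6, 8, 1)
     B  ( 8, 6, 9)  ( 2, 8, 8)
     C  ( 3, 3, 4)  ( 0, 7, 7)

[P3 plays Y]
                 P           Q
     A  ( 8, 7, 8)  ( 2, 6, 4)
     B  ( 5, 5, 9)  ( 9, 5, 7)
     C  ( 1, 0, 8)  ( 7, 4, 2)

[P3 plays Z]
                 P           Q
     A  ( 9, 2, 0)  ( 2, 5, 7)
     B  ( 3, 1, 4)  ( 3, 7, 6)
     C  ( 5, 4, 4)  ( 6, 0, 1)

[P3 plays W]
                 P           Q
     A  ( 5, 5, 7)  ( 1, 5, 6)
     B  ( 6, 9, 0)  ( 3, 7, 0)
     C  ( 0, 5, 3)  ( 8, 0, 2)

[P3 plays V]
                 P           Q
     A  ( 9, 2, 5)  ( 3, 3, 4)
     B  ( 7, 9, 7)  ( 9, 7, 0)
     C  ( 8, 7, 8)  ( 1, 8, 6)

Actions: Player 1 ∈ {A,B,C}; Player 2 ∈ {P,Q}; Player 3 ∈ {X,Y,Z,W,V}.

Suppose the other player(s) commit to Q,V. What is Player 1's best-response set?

u_1(A vs Q,V) = 3
u_1(B vs Q,V) = 9
u_1(C vs Q,V) = 1
max payoff 9 at {B}

P1 best: {B}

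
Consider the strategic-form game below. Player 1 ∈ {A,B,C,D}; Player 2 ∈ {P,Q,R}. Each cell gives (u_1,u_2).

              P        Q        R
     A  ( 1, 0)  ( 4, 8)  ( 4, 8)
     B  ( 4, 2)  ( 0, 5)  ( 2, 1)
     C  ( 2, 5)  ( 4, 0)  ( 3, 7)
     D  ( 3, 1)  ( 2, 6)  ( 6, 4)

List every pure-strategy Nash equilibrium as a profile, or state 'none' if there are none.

PSNE = {(A,Q)}

(A,P): not NE [P1→B gives 4>1; P2→R gives 8>0]
(A,Q): NE
(A,R): not NE [P1→D gives 6>4]
(B,P): not NE [P2→Q gives 5>2]
(B,Q): not NE [P1→C gives 4>0]
(B,R): not NE [P1→D gives 6>2; P2→Q gives 5>1]
(C,P): not NE [P1→B gives 4>2; P2→R gives 7>5]
(C,Q): not NE [P2→R gives 7>0]
(C,R): not NE [P1→D gives 6>3]
(D,P): not NE [P1→B gives 4>3; P2→Q gives 6>1]
(D,Q): not NE [P1→C gives 4>2]
(D,R): not NE [P2→Q gives 6>4]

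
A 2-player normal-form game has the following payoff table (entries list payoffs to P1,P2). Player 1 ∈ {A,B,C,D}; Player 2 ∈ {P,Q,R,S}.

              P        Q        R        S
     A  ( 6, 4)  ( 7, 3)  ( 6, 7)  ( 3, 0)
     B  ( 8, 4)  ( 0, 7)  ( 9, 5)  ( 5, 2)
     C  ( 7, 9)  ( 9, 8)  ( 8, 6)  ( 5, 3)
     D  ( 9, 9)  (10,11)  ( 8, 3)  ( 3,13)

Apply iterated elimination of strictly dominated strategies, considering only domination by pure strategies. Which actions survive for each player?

IESDS → P1:{B,C,D} P2:{P,Q,S}

P1 drop A (C beats it: P:7>6 Q:9>7 R:8>6 S:5>3)
P2 drop R (Q beats it: B:7>5 C:8>6 D:11>3)
P1→{B,C,D} P2→{P,Q,S}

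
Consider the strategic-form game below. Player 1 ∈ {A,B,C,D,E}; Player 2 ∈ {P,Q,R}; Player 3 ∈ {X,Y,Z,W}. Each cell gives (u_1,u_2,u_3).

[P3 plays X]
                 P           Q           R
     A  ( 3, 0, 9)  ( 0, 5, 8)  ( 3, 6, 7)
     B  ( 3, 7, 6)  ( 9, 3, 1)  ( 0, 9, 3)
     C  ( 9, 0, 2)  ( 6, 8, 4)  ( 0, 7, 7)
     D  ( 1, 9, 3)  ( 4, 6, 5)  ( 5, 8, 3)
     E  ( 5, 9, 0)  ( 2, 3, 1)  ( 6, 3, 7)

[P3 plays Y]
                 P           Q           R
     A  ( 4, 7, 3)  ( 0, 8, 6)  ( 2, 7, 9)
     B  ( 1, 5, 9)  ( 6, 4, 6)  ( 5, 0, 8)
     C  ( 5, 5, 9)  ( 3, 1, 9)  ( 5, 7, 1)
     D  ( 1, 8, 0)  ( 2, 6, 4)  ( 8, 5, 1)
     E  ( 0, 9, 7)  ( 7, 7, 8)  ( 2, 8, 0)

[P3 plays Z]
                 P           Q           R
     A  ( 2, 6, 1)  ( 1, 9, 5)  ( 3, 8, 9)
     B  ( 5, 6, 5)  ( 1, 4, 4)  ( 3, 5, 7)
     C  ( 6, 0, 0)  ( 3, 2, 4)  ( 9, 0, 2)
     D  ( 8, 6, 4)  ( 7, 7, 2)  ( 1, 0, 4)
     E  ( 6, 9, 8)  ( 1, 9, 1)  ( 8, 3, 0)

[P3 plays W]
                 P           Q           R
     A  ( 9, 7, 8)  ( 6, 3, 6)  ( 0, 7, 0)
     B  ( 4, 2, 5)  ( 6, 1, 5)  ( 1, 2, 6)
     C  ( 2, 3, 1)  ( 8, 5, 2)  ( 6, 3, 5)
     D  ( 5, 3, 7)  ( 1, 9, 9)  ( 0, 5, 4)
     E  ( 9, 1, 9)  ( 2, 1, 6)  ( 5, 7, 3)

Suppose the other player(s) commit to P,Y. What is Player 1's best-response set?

u_1(A vs P,Y) = 4
u_1(B vs P,Y) = 1
u_1(C vs P,Y) = 5
u_1(D vs P,Y) = 1
u_1(E vs P,Y) = 0
max payoff 5 at {C}

argmax u_1 = {C}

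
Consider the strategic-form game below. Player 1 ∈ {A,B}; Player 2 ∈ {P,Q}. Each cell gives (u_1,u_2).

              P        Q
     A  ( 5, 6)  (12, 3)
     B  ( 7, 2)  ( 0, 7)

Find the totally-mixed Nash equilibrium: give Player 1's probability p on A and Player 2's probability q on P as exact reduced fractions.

P1 indiff ⇒ q·5+(1-q)·12 = q·7+(1-q)·0 ⇒ q(-2) = (1-q)(-12) ⇒ q = 6/7
P2 indiff ⇒ p·6+(1-p)·2 = p·3+(1-p)·7 ⇒ p(3) = (1-p)(5) ⇒ p = 5/8

P1 mixes 5/8 on A; P2 mixes 6/7 on P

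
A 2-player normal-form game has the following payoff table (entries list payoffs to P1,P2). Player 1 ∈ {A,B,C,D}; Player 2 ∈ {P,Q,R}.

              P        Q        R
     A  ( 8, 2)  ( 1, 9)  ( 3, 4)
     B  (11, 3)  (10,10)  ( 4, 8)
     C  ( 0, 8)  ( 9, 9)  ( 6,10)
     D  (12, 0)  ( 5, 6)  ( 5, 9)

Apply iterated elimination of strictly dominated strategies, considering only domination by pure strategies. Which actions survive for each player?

P1 drop A (B beats it: P:11>8 Q:10>1 R:4>3)
P2 drop P (Q beats it: B:10>3 C:9>8 D:6>0)
P1 drop D (C beats it: Q:9>5 R:6>5)
P1→{B,C} P2→{Q,R}

Remaining: P1:{B,C} P2:{Q,R}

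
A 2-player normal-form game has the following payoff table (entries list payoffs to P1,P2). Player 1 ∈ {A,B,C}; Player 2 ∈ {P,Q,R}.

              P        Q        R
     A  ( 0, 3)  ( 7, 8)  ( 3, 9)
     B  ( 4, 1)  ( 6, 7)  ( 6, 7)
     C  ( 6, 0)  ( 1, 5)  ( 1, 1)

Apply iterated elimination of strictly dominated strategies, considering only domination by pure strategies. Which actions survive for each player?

Remaining: P1:{A,B} P2:{Q,R}

P2 drop P (Q beats it: A:8>3 B:7>1 C:5>0)
P1 drop C (A beats it: Q:7>1 R:3>1)
P1→{A,B} P2→{Q,R}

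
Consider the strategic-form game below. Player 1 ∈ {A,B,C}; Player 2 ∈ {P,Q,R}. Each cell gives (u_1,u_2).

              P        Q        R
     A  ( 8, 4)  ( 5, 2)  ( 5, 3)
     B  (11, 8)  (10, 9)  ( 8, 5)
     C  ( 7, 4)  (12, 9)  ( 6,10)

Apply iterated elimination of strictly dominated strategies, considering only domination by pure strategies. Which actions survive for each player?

P1 drop A (B beats it: P:11>8 Q:10>5 R:8>5)
P2 drop P (Q beats it: B:9>8 C:9>4)
P1→{B,C} P2→{Q,R}

Survivors P1:{B,C} P2:{Q,R}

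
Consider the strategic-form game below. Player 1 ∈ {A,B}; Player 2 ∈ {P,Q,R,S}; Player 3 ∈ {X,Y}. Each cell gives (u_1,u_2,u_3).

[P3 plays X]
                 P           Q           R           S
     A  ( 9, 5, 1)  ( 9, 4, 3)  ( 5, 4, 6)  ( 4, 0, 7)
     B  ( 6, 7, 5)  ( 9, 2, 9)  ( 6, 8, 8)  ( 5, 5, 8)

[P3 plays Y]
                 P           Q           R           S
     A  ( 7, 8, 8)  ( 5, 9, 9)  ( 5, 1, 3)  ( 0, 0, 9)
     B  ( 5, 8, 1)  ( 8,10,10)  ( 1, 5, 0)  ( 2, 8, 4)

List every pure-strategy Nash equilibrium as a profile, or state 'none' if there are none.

Nash profiles: (B,Q,Y), (B,R,X)

(A,P,X): not NE [P3→Y gives 8>1]
(A,P,Y): not NE [P2→Q gives 9>8]
(A,Q,X): not NE [P2→P gives 5>4; P3→Y gives 9>3]
(A,Q,Y): not NE [P1→B gives 8>5]
(A,R,X): not NE [P1→B gives 6>5; P2→P gives 5>4]
(A,R,Y): not NE [P2→Q gives 9>1; P3→X gives 6>3]
(A,S,X): not NE [P1→B gives 5>4; P2→P gives 5>0; P3→Y gives 9>7]
(A,S,Y): not NE [P1→B gives 2>0; P2→Q gives 9>0]
(B,P,X): not NE [P1→A gives 9>6; P2→R gives 8>7]
(B,P,Y): not NE [P1→A gives 7>5; P2→Q gives 10>8; P3→X gives 5>1]
(B,Q,X): not NE [P2→R gives 8>2; P3→Y gives 10>9]
(B,Q,Y): NE
(B,R,X): NE
(B,R,Y): not NE [P1→A gives 5>1; P2→Q gives 10>5; P3→X gives 8>0]
(B,S,X): not NE [P2→R gives 8>5]
(B,S,Y): not NE [P2→Q gives 10>8; P3→X gives 8>4]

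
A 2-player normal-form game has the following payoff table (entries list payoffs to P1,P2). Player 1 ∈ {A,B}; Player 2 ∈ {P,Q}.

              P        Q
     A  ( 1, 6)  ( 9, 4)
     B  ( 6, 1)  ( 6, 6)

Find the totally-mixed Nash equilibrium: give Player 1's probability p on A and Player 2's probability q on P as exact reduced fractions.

P1 indiff ⇒ q·1+(1-q)·9 = q·6+(1-q)·6 ⇒ q(-5) = (1-q)(-3) ⇒ q = 3/8
P2 indiff ⇒ p·6+(1-p)·1 = p·4+(1-p)·6 ⇒ p(2) = (1-p)(5) ⇒ p = 5/7

(p,q) = (5/7, 3/8)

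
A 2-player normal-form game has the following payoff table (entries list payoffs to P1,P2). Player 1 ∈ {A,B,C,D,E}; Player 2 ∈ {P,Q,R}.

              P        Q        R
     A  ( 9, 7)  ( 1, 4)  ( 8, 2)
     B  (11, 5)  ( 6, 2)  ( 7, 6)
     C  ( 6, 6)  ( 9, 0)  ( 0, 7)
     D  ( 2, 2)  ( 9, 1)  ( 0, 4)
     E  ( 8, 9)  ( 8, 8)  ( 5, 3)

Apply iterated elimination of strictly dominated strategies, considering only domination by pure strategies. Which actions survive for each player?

Survivors P1:{A,B} P2:{P,R}

P2 drop Q (P beats it: A:7>4 B:5>2 C:6>0 D:2>1 E:9>8)
P1 drop C (A beats it: P:9>6 R:8>0)
P1 drop D (A beats it: P:9>2 R:8>0)
P1 drop E (A beats it: P:9>8 R:8>5)
P1→{A,B} P2→{P,R}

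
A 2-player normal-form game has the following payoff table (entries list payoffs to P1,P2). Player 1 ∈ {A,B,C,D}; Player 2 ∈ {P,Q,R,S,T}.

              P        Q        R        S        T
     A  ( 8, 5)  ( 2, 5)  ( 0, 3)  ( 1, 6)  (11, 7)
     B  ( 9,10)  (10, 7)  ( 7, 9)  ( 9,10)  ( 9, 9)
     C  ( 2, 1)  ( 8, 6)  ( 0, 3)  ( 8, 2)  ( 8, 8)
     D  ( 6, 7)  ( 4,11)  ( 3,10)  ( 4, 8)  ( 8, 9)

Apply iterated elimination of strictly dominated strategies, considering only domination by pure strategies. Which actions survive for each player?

P1 drop C (B beats it: P:9>2 Q:10>8 R:7>0 S:9>8 T:9>8)
P1 drop D (B beats it: P:9>6 Q:10>4 R:7>3 S:9>4 T:9>8)
P2 drop Q (S beats it: A:6>5 B:10>7)
P2 drop R (P beats it: A:5>3 B:10>9)
P1→{A,B} P2→{P,S,T}

IESDS → P1:{A,B} P2:{P,S,T}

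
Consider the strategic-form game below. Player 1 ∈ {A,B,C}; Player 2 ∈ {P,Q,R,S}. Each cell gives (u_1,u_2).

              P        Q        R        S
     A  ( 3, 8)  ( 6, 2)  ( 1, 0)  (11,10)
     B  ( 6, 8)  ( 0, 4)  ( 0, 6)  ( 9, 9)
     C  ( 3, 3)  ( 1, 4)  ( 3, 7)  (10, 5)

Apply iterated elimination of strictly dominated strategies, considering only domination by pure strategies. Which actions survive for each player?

IESDS → P1:{A,C} P2:{R,S}

P2 drop P (S beats it: A:10>8 B:9>8 C:5>3)
P1 drop B (A beats it: Q:6>0 R:1>0 S:11>9)
P2 drop Q (S beats it: A:10>2 C:5>4)
P1→{A,C} P2→{R,S}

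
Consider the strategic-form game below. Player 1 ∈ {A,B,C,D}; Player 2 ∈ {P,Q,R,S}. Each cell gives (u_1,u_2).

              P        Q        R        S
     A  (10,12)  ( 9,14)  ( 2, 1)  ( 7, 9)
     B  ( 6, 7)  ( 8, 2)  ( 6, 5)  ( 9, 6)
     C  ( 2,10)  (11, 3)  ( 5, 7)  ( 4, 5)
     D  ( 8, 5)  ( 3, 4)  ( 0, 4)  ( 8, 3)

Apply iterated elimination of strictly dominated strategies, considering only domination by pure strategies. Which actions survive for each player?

P2 drop R (P beats it: A:12>1 B:7>5 C:10>7 D:5>4)
P2 drop S (P beats it: A:12>9 B:7>6 C:10>5 D:5>3)
P1 drop B (A beats it: P:10>6 Q:9>8)
P1 drop D (A beats it: P:10>8 Q:9>3)
P1→{A,C} P2→{P,Q}

Survivors P1:{A,C} P2:{P,Q}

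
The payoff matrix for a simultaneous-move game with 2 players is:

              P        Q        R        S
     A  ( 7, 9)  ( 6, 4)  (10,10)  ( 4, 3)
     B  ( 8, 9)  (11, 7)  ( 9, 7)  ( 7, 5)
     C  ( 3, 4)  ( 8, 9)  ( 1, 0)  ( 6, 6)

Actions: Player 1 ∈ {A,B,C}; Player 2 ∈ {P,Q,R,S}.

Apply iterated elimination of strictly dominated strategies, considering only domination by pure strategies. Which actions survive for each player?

P1 drop C (B beats it: P:8>3 Q:11>8 R:9>1 S:7>6)
P2 drop Q (P beats it: A:9>4 B:9>7)
P2 drop S (P beats it: A:9>3 B:9>5)
P1→{A,B} P2→{P,R}

Remaining: P1:{A,B} P2:{P,R}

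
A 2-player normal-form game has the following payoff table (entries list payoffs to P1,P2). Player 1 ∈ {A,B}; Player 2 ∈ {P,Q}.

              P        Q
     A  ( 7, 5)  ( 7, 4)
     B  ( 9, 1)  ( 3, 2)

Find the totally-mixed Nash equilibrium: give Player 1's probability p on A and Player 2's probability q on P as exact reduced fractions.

P1 indiff ⇒ q·7+(1-q)·7 = q·9+(1-q)·3 ⇒ q(-2) = (1-q)(-4) ⇒ q = 2/3
P2 indiff ⇒ p·5+(1-p)·1 = p·4+(1-p)·2 ⇒ p(1) = (1-p)(1) ⇒ p = 1/2

p=1/2, q=2/3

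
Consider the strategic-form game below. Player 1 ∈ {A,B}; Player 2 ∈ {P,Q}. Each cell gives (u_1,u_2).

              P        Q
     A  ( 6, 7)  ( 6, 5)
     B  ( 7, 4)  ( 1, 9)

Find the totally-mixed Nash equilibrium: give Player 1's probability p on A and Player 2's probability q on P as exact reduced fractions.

P1 indiff ⇒ q·6+(1-q)·6 = q·7+(1-q)·1 ⇒ q(-1) = (1-q)(-5) ⇒ q = 5/6
P2 indiff ⇒ p·7+(1-p)·4 = p·5+(1-p)·9 ⇒ p(2) = (1-p)(5) ⇒ p = 5/7

P1 mixes 5/7 on A; P2 mixes 5/6 on P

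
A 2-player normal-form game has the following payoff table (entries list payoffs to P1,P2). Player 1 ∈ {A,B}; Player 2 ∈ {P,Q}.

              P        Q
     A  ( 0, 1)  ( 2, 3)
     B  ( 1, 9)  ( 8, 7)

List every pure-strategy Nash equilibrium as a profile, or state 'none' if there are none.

(A,P): not NE [P1→B gives 1>0; P2→Q gives 3>1]
(A,Q): not NE [P1→B gives 8>2]
(B,P): NE
(B,Q): not NE [P2→P gives 9>7]

PSNE = {(B,P)}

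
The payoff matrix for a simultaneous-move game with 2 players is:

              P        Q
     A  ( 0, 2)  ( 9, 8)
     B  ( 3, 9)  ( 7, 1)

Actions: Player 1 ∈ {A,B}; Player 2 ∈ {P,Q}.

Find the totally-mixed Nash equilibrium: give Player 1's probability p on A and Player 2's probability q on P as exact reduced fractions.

p=4/7, q=2/5

P1 indiff ⇒ q·0+(1-q)·9 = q·3+(1-q)·7 ⇒ q(-3) = (1-q)(-2) ⇒ q = 2/5
P2 indiff ⇒ p·2+(1-p)·9 = p·8+(1-p)·1 ⇒ p(-6) = (1-p)(-8) ⇒ p = 4/7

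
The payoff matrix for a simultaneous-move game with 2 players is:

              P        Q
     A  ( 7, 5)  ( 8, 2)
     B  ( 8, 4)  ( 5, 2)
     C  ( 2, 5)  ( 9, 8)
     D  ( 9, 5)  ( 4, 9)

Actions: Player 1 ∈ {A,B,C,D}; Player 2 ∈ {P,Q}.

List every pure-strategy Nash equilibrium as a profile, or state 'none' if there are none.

(A,P): not NE [P1→D gives 9>7]
(A,Q): not NE [P1→C gives 9>8; P2→P gives 5>2]
(B,P): not NE [P1→D gives 9>8]
(B,Q): not NE [P1→C gives 9>5; P2→P gives 4>2]
(C,P): not NE [P1→D gives 9>2; P2→Q gives 8>5]
(C,Q): NE
(D,P): not NE [P2→Q gives 9>5]
(D,Q): not NE [P1→C gives 9>4]

Nash profiles: (C,Q)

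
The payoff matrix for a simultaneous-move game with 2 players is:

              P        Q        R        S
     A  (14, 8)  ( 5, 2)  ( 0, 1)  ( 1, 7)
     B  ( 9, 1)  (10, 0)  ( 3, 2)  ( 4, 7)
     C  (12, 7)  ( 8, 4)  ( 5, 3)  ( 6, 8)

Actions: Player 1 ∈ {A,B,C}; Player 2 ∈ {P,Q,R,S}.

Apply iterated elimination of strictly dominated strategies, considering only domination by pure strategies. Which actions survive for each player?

P2 drop Q (P beats it: A:8>2 B:1>0 C:7>4)
P1 drop B (C beats it: P:12>9 R:5>3 S:6>4)
P2 drop R (P beats it: A:8>1 C:7>3)
P1→{A,C} P2→{P,S}

Survivors P1:{A,C} P2:{P,S}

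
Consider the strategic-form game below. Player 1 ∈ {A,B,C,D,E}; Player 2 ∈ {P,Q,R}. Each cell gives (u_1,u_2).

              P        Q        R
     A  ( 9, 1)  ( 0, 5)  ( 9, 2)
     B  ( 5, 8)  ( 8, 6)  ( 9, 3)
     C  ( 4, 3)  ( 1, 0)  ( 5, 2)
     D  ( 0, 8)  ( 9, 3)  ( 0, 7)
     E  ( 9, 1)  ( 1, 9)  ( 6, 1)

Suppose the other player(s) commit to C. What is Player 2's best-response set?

u_2(P vs C) = 3
u_2(Q vs C) = 0
u_2(R vs C) = 2
max payoff 3 at {P}

argmax u_2 = {P}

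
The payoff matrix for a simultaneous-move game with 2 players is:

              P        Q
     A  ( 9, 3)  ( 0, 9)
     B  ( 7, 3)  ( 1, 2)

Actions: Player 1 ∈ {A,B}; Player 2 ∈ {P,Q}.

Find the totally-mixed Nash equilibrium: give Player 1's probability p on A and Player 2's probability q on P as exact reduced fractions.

P1 indiff ⇒ q·9+(1-q)·0 = q·7+(1-q)·1 ⇒ q(2) = (1-q)(1) ⇒ q = 1/3
P2 indiff ⇒ p·3+(1-p)·3 = p·9+(1-p)·2 ⇒ p(-6) = (1-p)(-1) ⇒ p = 1/7

P1 mixes 1/7 on A; P2 mixes 1/3 on P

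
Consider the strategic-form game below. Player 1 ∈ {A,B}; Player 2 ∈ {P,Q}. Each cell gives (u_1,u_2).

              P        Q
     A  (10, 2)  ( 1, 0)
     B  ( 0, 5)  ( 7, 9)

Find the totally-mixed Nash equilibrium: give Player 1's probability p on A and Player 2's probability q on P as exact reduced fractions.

P1 mixes 2/3 on A; P2 mixes 3/8 on P

P1 indiff ⇒ q·10+(1-q)·1 = q·0+(1-q)·7 ⇒ q(10) = (1-q)(6) ⇒ q = 3/8
P2 indiff ⇒ p·2+(1-p)·5 = p·0+(1-p)·9 ⇒ p(2) = (1-p)(4) ⇒ p = 2/3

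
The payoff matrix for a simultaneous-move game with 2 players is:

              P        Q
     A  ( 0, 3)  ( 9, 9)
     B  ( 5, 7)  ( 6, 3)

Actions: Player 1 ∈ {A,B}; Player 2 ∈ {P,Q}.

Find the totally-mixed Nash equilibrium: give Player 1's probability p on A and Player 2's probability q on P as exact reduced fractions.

P1 indiff ⇒ q·0+(1-q)·9 = q·5+(1-q)·6 ⇒ q(-5) = (1-q)(-3) ⇒ q = 3/8
P2 indiff ⇒ p·3+(1-p)·7 = p·9+(1-p)·3 ⇒ p(-6) = (1-p)(-4) ⇒ p = 2/5

(p,q) = (2/5, 3/8)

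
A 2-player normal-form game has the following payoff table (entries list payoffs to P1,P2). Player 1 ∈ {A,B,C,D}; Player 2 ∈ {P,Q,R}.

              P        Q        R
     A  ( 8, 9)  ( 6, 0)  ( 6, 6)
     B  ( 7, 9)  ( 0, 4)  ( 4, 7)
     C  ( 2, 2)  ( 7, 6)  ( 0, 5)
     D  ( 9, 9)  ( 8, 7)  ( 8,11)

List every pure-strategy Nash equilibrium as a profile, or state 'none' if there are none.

(A,P): not NE [P1→D gives 9>8]
(A,Q): not NE [P1→D gives 8>6; P2→P gives 9>0]
(A,R): not NE [P1→D gives 8>6; P2→P gives 9>6]
(B,P): not NE [P1→D gives 9>7]
(B,Q): not NE [P1→D gives 8>0; P2→P gives 9>4]
(B,R): not NE [P1→D gives 8>4; P2→P gives 9>7]
(C,P): not NE [P1→D gives 9>2; P2→Q gives 6>2]
(C,Q): not NE [P1→D gives 8>7]
(C,R): not NE [P1→D gives 8>0; P2→Q gives 6>5]
(D,P): not NE [P2→R gives 11>9]
(D,Q): not NE [P2→R gives 11>7]
(D,R): NE

Nash profiles: (D,R)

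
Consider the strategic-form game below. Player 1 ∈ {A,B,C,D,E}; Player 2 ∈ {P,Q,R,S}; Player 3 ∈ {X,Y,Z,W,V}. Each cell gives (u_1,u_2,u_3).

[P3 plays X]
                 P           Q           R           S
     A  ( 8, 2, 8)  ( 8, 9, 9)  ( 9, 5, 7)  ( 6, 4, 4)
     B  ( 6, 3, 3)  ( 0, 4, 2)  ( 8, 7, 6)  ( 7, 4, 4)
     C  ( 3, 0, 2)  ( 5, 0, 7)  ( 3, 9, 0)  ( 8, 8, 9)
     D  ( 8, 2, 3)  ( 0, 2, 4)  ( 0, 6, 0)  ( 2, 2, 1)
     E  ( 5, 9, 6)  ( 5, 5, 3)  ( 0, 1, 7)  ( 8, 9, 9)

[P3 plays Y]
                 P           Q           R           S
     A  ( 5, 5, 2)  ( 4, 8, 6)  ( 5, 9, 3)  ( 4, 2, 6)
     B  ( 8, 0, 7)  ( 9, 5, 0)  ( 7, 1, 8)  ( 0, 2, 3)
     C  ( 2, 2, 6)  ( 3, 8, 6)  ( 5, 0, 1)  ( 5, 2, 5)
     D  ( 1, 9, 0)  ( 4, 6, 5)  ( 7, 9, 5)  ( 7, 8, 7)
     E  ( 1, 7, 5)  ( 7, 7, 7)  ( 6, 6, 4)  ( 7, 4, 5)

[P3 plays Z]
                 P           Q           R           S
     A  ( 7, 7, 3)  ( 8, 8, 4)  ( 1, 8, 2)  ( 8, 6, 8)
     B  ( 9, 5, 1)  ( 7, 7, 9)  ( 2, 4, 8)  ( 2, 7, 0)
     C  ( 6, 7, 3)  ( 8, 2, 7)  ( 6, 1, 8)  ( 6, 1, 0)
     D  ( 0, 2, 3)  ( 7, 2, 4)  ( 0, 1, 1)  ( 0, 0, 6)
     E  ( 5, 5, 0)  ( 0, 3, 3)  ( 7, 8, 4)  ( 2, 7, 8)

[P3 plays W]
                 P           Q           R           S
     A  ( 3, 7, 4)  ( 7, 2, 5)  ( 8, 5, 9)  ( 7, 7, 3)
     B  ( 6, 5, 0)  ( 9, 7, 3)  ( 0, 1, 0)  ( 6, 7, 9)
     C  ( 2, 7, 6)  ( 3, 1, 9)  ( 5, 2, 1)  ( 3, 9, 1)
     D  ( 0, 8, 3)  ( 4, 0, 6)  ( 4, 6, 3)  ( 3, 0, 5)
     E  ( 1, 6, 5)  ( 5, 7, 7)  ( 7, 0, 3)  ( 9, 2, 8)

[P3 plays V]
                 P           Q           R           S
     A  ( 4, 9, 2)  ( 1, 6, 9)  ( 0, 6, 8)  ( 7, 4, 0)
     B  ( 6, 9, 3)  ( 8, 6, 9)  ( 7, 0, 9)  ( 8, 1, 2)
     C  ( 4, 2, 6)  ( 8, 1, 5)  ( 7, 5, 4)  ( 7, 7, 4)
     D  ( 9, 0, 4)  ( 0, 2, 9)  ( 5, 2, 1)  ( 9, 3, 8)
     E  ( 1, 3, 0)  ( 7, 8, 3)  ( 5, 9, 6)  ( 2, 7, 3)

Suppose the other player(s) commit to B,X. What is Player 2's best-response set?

BR_2 = {R}

u_2(P vs B,X) = 3
u_2(Q vs B,X) = 4
u_2(R vs B,X) = 7
u_2(S vs B,X) = 4
max payoff 7 at {R}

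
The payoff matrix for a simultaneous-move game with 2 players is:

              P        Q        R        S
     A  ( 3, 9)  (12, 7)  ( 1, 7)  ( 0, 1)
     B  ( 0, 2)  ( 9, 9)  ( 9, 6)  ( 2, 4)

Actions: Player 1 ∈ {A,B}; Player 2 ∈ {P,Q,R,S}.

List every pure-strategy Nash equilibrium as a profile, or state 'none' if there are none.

(A,P): NE
(A,Q): not NE [P2→P gives 9>7]
(A,R): not NE [P1→B gives 9>1; P2→P gives 9>7]
(A,S): not NE [P1→B gives 2>0; P2→P gives 9>1]
(B,P): not NE [P1→A gives 3>0; P2→Q gives 9>2]
(B,Q): not NE [P1→A gives 12>9]
(B,R): not NE [P2→Q gives 9>6]
(B,S): not NE [P2→Q gives 9>4]

Nash profiles: (A,P)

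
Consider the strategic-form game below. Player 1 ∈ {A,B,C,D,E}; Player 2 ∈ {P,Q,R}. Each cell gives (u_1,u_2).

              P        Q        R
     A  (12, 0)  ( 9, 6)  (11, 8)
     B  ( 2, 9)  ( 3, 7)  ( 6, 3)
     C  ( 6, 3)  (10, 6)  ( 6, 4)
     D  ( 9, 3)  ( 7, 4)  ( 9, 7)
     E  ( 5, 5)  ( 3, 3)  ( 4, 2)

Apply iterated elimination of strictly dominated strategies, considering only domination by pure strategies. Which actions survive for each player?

IESDS → P1:{A,C} P2:{Q,R}

P1 drop B (A beats it: P:12>2 Q:9>3 R:11>6)
P1 drop D (A beats it: P:12>9 Q:9>7 R:11>9)
P1 drop E (A beats it: P:12>5 Q:9>3 R:11>4)
P2 drop P (Q beats it: A:6>0 C:6>3)
P1→{A,C} P2→{Q,R}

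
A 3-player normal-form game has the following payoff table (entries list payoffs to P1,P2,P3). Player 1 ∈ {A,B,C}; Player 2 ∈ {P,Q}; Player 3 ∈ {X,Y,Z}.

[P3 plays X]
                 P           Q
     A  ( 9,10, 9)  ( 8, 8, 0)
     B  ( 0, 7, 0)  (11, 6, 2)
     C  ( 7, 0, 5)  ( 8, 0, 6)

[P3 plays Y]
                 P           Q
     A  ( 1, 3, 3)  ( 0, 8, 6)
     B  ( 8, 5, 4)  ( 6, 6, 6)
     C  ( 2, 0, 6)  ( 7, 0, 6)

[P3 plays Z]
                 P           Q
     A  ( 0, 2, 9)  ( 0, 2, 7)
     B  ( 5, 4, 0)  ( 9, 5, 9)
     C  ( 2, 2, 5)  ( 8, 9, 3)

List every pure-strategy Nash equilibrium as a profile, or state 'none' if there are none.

PSNE = {(A,P,X), (B,Q,Z), (C,Q,Y)}

(A,P,X): NE
(A,P,Y): not NE [P1→B gives 8>1; P2→Q gives 8>3; P3→Z gives 9>3]
(A,P,Z): not NE [P1→B gives 5>0]
(A,Q,X): not NE [P1→B gives 11>8; P2→P gives 10>8; P3→Z gives 7>0]
(A,Q,Y): not NE [P1→C gives 7>0; P3→Z gives 7>6]
(A,Q,Z): not NE [P1→B gives 9>0]
(B,P,X): not NE [P1→A gives 9>0; P3→Y gives 4>0]
(B,P,Y): not NE [P2→Q gives 6>5]
(B,P,Z): not NE [P2→Q gives 5>4; P3→Y gives 4>0]
(B,Q,X): not NE [P2→P gives 7>6; P3→Z gives 9>2]
(B,Q,Y): not NE [P1→C gives 7>6; P3→Z gives 9>6]
(B,Q,Z): NE
(C,P,X): not NE [P1→A gives 9>7; P3→Y gives 6>5]
(C,P,Y): not NE [P1→B gives 8>2]
(C,P,Z): not NE [P1→B gives 5>2; P2→Q gives 9>2; P3→Y gives 6>5]
(C,Q,X): not NE [P1→B gives 11>8]
(C,Q,Y): NE
(C,Q,Z): not NE [P1→B gives 9>8; P3→Y gives 6>3]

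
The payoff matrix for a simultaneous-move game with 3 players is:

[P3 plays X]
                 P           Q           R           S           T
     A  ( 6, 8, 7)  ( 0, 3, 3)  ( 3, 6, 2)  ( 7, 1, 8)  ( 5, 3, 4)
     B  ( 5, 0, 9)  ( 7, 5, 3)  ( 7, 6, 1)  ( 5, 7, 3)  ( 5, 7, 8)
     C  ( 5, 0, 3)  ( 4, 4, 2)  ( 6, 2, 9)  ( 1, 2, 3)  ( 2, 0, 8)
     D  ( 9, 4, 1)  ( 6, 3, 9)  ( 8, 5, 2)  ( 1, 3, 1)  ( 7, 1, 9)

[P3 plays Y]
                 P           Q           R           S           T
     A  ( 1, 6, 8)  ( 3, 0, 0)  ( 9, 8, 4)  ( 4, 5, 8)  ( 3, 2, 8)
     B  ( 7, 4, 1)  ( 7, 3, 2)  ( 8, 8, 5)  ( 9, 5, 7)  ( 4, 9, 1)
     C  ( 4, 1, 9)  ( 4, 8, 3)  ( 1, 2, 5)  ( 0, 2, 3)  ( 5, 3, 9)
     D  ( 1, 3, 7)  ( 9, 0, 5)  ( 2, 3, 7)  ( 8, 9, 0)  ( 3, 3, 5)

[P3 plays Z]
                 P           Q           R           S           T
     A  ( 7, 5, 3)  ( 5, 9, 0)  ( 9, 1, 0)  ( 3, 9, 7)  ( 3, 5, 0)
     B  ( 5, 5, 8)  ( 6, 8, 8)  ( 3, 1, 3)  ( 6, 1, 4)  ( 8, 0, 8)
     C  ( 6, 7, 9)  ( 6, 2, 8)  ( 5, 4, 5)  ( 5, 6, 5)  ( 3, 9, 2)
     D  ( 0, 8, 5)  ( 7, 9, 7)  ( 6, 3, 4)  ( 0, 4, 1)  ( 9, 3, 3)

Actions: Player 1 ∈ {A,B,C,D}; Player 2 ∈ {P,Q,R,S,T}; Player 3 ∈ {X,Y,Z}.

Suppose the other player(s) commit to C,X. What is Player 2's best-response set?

u_2(P vs C,X) = 0
u_2(Q vs C,X) = 4
u_2(R vs C,X) = 2
u_2(S vs C,X) = 2
u_2(T vs C,X) = 0
max payoff 4 at {Q}

P2 best: {Q}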